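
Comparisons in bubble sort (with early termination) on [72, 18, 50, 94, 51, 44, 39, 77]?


Algorithm: bubble sort (with early termination)
Input: [72, 18, 50, 94, 51, 44, 39, 77]
Sorted: [18, 39, 44, 50, 51, 72, 77, 94]

27


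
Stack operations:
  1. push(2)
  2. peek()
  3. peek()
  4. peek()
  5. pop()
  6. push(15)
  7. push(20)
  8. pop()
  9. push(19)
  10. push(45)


push(2) -> [2]
peek()->2
peek()->2
peek()->2
pop()->2, []
push(15) -> [15]
push(20) -> [15, 20]
pop()->20, [15]
push(19) -> [15, 19]
push(45) -> [15, 19, 45]

Final stack: [15, 19, 45]


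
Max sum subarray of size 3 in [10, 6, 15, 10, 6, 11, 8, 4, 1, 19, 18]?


[0:3]: 31
[1:4]: 31
[2:5]: 31
[3:6]: 27
[4:7]: 25
[5:8]: 23
[6:9]: 13
[7:10]: 24
[8:11]: 38

Max: 38 at [8:11]


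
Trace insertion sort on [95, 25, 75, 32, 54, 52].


Initial: [95, 25, 75, 32, 54, 52]
Insert 25: [25, 95, 75, 32, 54, 52]
Insert 75: [25, 75, 95, 32, 54, 52]
Insert 32: [25, 32, 75, 95, 54, 52]
Insert 54: [25, 32, 54, 75, 95, 52]
Insert 52: [25, 32, 52, 54, 75, 95]

Sorted: [25, 32, 52, 54, 75, 95]


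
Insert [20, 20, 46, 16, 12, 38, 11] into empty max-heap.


Insert 20: [20]
Insert 20: [20, 20]
Insert 46: [46, 20, 20]
Insert 16: [46, 20, 20, 16]
Insert 12: [46, 20, 20, 16, 12]
Insert 38: [46, 20, 38, 16, 12, 20]
Insert 11: [46, 20, 38, 16, 12, 20, 11]

Final heap: [46, 20, 38, 16, 12, 20, 11]


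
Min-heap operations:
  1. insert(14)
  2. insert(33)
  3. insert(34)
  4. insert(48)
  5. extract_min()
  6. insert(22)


insert(14) -> [14]
insert(33) -> [14, 33]
insert(34) -> [14, 33, 34]
insert(48) -> [14, 33, 34, 48]
extract_min()->14, [33, 48, 34]
insert(22) -> [22, 33, 34, 48]

Final heap: [22, 33, 34, 48]


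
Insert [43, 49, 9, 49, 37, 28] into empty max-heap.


Insert 43: [43]
Insert 49: [49, 43]
Insert 9: [49, 43, 9]
Insert 49: [49, 49, 9, 43]
Insert 37: [49, 49, 9, 43, 37]
Insert 28: [49, 49, 28, 43, 37, 9]

Final heap: [49, 49, 28, 43, 37, 9]


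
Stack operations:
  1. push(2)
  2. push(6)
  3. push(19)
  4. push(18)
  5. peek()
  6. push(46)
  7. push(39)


push(2) -> [2]
push(6) -> [2, 6]
push(19) -> [2, 6, 19]
push(18) -> [2, 6, 19, 18]
peek()->18
push(46) -> [2, 6, 19, 18, 46]
push(39) -> [2, 6, 19, 18, 46, 39]

Final stack: [2, 6, 19, 18, 46, 39]


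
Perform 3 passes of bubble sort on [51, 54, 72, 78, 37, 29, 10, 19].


Initial: [51, 54, 72, 78, 37, 29, 10, 19]
Pass 1: [51, 54, 72, 37, 29, 10, 19, 78] (4 swaps)
Pass 2: [51, 54, 37, 29, 10, 19, 72, 78] (4 swaps)
Pass 3: [51, 37, 29, 10, 19, 54, 72, 78] (4 swaps)

After 3 passes: [51, 37, 29, 10, 19, 54, 72, 78]


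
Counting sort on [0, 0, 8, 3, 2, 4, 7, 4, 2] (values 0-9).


Input: [0, 0, 8, 3, 2, 4, 7, 4, 2]
Counts: [2, 0, 2, 1, 2, 0, 0, 1, 1, 0]

Sorted: [0, 0, 2, 2, 3, 4, 4, 7, 8]


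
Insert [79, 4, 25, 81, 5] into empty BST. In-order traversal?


Insert 79: root
Insert 4: L from 79
Insert 25: L from 79 -> R from 4
Insert 81: R from 79
Insert 5: L from 79 -> R from 4 -> L from 25

In-order: [4, 5, 25, 79, 81]


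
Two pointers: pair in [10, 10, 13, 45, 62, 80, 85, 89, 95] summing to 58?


lo=0(10)+hi=8(95)=105
lo=0(10)+hi=7(89)=99
lo=0(10)+hi=6(85)=95
lo=0(10)+hi=5(80)=90
lo=0(10)+hi=4(62)=72
lo=0(10)+hi=3(45)=55
lo=1(10)+hi=3(45)=55
lo=2(13)+hi=3(45)=58

Yes: 13+45=58


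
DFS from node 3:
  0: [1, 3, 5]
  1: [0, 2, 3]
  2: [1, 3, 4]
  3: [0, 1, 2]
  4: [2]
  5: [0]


Visit 3, push [2, 1, 0]
Visit 0, push [5, 1]
Visit 1, push [2]
Visit 2, push [4]
Visit 4, push []
Visit 5, push []

DFS order: [3, 0, 1, 2, 4, 5]


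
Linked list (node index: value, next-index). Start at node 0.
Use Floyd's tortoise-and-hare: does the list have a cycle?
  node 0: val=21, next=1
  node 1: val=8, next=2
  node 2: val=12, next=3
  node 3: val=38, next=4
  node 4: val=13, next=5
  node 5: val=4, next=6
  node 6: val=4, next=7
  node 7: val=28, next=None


Floyd's tortoise (slow, +1) and hare (fast, +2):
  init: slow=0, fast=0
  step 1: slow=1, fast=2
  step 2: slow=2, fast=4
  step 3: slow=3, fast=6
  step 4: fast 6->7->None, no cycle

Cycle: no


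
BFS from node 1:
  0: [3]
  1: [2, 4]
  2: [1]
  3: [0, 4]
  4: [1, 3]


Visit 1, enqueue [2, 4]
Visit 2, enqueue []
Visit 4, enqueue [3]
Visit 3, enqueue [0]
Visit 0, enqueue []

BFS order: [1, 2, 4, 3, 0]


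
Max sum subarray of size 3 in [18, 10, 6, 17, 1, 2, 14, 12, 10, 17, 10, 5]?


[0:3]: 34
[1:4]: 33
[2:5]: 24
[3:6]: 20
[4:7]: 17
[5:8]: 28
[6:9]: 36
[7:10]: 39
[8:11]: 37
[9:12]: 32

Max: 39 at [7:10]


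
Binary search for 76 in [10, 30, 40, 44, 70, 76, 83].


Step 1: lo=0, hi=6, mid=3, val=44
Step 2: lo=4, hi=6, mid=5, val=76

Found at index 5


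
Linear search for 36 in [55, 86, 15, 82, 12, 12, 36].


i=0: 55!=36
i=1: 86!=36
i=2: 15!=36
i=3: 82!=36
i=4: 12!=36
i=5: 12!=36
i=6: 36==36 found!

Found at 6, 7 comps


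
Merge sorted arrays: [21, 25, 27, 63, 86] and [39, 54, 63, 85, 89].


Take 21 from A
Take 25 from A
Take 27 from A
Take 39 from B
Take 54 from B
Take 63 from A
Take 63 from B
Take 85 from B
Take 86 from A

Merged: [21, 25, 27, 39, 54, 63, 63, 85, 86, 89]


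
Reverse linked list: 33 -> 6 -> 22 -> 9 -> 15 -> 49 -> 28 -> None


Step 1: curr=33, set curr.next=prev(None) | reversed so far: 33
Step 2: curr=6, set curr.next=prev(33) | reversed so far: 6 -> 33
Step 3: curr=22, set curr.next=prev(6) | reversed so far: 22 -> 6 -> 33
Step 4: curr=9, set curr.next=prev(22) | reversed so far: 9 -> 22 -> 6 -> 33
Step 5: curr=15, set curr.next=prev(9) | reversed so far: 15 -> 9 -> 22 -> 6 -> 33
Step 6: curr=49, set curr.next=prev(15) | reversed so far: 49 -> 15 -> 9 -> 22 -> 6 -> 33
Step 7: curr=28, set curr.next=prev(49) | reversed so far: 28 -> 49 -> 15 -> 9 -> 22 -> 6 -> 33

28 -> 49 -> 15 -> 9 -> 22 -> 6 -> 33 -> None


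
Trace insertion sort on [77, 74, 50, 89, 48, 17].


Initial: [77, 74, 50, 89, 48, 17]
Insert 74: [74, 77, 50, 89, 48, 17]
Insert 50: [50, 74, 77, 89, 48, 17]
Insert 89: [50, 74, 77, 89, 48, 17]
Insert 48: [48, 50, 74, 77, 89, 17]
Insert 17: [17, 48, 50, 74, 77, 89]

Sorted: [17, 48, 50, 74, 77, 89]


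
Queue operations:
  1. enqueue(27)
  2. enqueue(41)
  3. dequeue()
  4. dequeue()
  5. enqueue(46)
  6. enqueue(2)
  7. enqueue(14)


enqueue(27) -> [27]
enqueue(41) -> [27, 41]
dequeue()->27, [41]
dequeue()->41, []
enqueue(46) -> [46]
enqueue(2) -> [46, 2]
enqueue(14) -> [46, 2, 14]

Final queue: [46, 2, 14]


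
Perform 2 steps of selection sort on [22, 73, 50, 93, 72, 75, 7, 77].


Initial: [22, 73, 50, 93, 72, 75, 7, 77]
Step 1: min=7 at 6
  Swap: [7, 73, 50, 93, 72, 75, 22, 77]
Step 2: min=22 at 6
  Swap: [7, 22, 50, 93, 72, 75, 73, 77]

After 2 steps: [7, 22, 50, 93, 72, 75, 73, 77]


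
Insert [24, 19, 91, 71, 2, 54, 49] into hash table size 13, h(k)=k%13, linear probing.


Insert 24: h=11 -> slot 11
Insert 19: h=6 -> slot 6
Insert 91: h=0 -> slot 0
Insert 71: h=6, 1 probes -> slot 7
Insert 2: h=2 -> slot 2
Insert 54: h=2, 1 probes -> slot 3
Insert 49: h=10 -> slot 10

Table: [91, None, 2, 54, None, None, 19, 71, None, None, 49, 24, None]


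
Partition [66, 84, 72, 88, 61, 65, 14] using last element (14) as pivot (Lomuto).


Pivot: 14
Place pivot at 0: [14, 84, 72, 88, 61, 65, 66]

Partitioned: [14, 84, 72, 88, 61, 65, 66]


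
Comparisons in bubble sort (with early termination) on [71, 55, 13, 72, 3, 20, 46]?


Algorithm: bubble sort (with early termination)
Input: [71, 55, 13, 72, 3, 20, 46]
Sorted: [3, 13, 20, 46, 55, 71, 72]

20


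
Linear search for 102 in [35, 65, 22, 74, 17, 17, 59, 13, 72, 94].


i=0: 35!=102
i=1: 65!=102
i=2: 22!=102
i=3: 74!=102
i=4: 17!=102
i=5: 17!=102
i=6: 59!=102
i=7: 13!=102
i=8: 72!=102
i=9: 94!=102

Not found, 10 comps


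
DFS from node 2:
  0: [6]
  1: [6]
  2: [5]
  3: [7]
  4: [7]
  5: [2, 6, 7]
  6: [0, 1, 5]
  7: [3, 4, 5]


Visit 2, push [5]
Visit 5, push [7, 6]
Visit 6, push [1, 0]
Visit 0, push []
Visit 1, push []
Visit 7, push [4, 3]
Visit 3, push []
Visit 4, push []

DFS order: [2, 5, 6, 0, 1, 7, 3, 4]


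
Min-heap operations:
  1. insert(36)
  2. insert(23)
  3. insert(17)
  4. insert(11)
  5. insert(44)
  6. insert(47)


insert(36) -> [36]
insert(23) -> [23, 36]
insert(17) -> [17, 36, 23]
insert(11) -> [11, 17, 23, 36]
insert(44) -> [11, 17, 23, 36, 44]
insert(47) -> [11, 17, 23, 36, 44, 47]

Final heap: [11, 17, 23, 36, 44, 47]


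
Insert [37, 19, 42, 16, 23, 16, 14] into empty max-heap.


Insert 37: [37]
Insert 19: [37, 19]
Insert 42: [42, 19, 37]
Insert 16: [42, 19, 37, 16]
Insert 23: [42, 23, 37, 16, 19]
Insert 16: [42, 23, 37, 16, 19, 16]
Insert 14: [42, 23, 37, 16, 19, 16, 14]

Final heap: [42, 23, 37, 16, 19, 16, 14]


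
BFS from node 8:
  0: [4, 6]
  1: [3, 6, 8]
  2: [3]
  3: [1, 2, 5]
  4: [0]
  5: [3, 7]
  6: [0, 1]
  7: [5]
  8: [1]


Visit 8, enqueue [1]
Visit 1, enqueue [3, 6]
Visit 3, enqueue [2, 5]
Visit 6, enqueue [0]
Visit 2, enqueue []
Visit 5, enqueue [7]
Visit 0, enqueue [4]
Visit 7, enqueue []
Visit 4, enqueue []

BFS order: [8, 1, 3, 6, 2, 5, 0, 7, 4]


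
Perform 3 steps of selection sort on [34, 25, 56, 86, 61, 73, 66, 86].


Initial: [34, 25, 56, 86, 61, 73, 66, 86]
Step 1: min=25 at 1
  Swap: [25, 34, 56, 86, 61, 73, 66, 86]
Step 2: min=34 at 1
  Swap: [25, 34, 56, 86, 61, 73, 66, 86]
Step 3: min=56 at 2
  Swap: [25, 34, 56, 86, 61, 73, 66, 86]

After 3 steps: [25, 34, 56, 86, 61, 73, 66, 86]


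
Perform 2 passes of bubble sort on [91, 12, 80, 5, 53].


Initial: [91, 12, 80, 5, 53]
Pass 1: [12, 80, 5, 53, 91] (4 swaps)
Pass 2: [12, 5, 53, 80, 91] (2 swaps)

After 2 passes: [12, 5, 53, 80, 91]


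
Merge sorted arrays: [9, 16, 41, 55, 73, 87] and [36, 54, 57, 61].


Take 9 from A
Take 16 from A
Take 36 from B
Take 41 from A
Take 54 from B
Take 55 from A
Take 57 from B
Take 61 from B

Merged: [9, 16, 36, 41, 54, 55, 57, 61, 73, 87]


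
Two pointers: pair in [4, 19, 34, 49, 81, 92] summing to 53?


lo=0(4)+hi=5(92)=96
lo=0(4)+hi=4(81)=85
lo=0(4)+hi=3(49)=53

Yes: 4+49=53


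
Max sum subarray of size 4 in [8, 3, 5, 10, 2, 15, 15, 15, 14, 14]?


[0:4]: 26
[1:5]: 20
[2:6]: 32
[3:7]: 42
[4:8]: 47
[5:9]: 59
[6:10]: 58

Max: 59 at [5:9]


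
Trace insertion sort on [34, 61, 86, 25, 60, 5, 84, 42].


Initial: [34, 61, 86, 25, 60, 5, 84, 42]
Insert 61: [34, 61, 86, 25, 60, 5, 84, 42]
Insert 86: [34, 61, 86, 25, 60, 5, 84, 42]
Insert 25: [25, 34, 61, 86, 60, 5, 84, 42]
Insert 60: [25, 34, 60, 61, 86, 5, 84, 42]
Insert 5: [5, 25, 34, 60, 61, 86, 84, 42]
Insert 84: [5, 25, 34, 60, 61, 84, 86, 42]
Insert 42: [5, 25, 34, 42, 60, 61, 84, 86]

Sorted: [5, 25, 34, 42, 60, 61, 84, 86]


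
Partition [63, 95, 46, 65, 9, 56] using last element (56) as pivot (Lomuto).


Pivot: 56
  46 <= 56: swap -> [46, 95, 63, 65, 9, 56]
  9 <= 56: swap -> [46, 9, 63, 65, 95, 56]
Place pivot at 2: [46, 9, 56, 65, 95, 63]

Partitioned: [46, 9, 56, 65, 95, 63]


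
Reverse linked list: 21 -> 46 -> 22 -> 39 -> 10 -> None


Step 1: curr=21, set curr.next=prev(None) | reversed so far: 21
Step 2: curr=46, set curr.next=prev(21) | reversed so far: 46 -> 21
Step 3: curr=22, set curr.next=prev(46) | reversed so far: 22 -> 46 -> 21
Step 4: curr=39, set curr.next=prev(22) | reversed so far: 39 -> 22 -> 46 -> 21
Step 5: curr=10, set curr.next=prev(39) | reversed so far: 10 -> 39 -> 22 -> 46 -> 21

10 -> 39 -> 22 -> 46 -> 21 -> None


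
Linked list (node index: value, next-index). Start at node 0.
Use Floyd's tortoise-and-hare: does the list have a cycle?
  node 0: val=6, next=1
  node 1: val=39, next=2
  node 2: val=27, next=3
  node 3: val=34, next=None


Floyd's tortoise (slow, +1) and hare (fast, +2):
  init: slow=0, fast=0
  step 1: slow=1, fast=2
  step 2: fast 2->3->None, no cycle

Cycle: no


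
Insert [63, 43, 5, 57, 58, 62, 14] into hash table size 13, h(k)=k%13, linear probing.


Insert 63: h=11 -> slot 11
Insert 43: h=4 -> slot 4
Insert 5: h=5 -> slot 5
Insert 57: h=5, 1 probes -> slot 6
Insert 58: h=6, 1 probes -> slot 7
Insert 62: h=10 -> slot 10
Insert 14: h=1 -> slot 1

Table: [None, 14, None, None, 43, 5, 57, 58, None, None, 62, 63, None]


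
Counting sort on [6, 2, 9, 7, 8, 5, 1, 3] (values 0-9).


Input: [6, 2, 9, 7, 8, 5, 1, 3]
Counts: [0, 1, 1, 1, 0, 1, 1, 1, 1, 1]

Sorted: [1, 2, 3, 5, 6, 7, 8, 9]


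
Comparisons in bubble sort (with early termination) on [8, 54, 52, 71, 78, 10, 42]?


Algorithm: bubble sort (with early termination)
Input: [8, 54, 52, 71, 78, 10, 42]
Sorted: [8, 10, 42, 52, 54, 71, 78]

20


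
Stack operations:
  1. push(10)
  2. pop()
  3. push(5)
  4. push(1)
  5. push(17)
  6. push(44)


push(10) -> [10]
pop()->10, []
push(5) -> [5]
push(1) -> [5, 1]
push(17) -> [5, 1, 17]
push(44) -> [5, 1, 17, 44]

Final stack: [5, 1, 17, 44]


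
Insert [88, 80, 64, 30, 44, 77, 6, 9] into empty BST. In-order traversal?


Insert 88: root
Insert 80: L from 88
Insert 64: L from 88 -> L from 80
Insert 30: L from 88 -> L from 80 -> L from 64
Insert 44: L from 88 -> L from 80 -> L from 64 -> R from 30
Insert 77: L from 88 -> L from 80 -> R from 64
Insert 6: L from 88 -> L from 80 -> L from 64 -> L from 30
Insert 9: L from 88 -> L from 80 -> L from 64 -> L from 30 -> R from 6

In-order: [6, 9, 30, 44, 64, 77, 80, 88]


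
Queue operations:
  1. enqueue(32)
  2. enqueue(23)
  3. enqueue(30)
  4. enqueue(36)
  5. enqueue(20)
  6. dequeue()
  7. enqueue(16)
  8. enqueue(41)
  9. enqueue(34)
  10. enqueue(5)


enqueue(32) -> [32]
enqueue(23) -> [32, 23]
enqueue(30) -> [32, 23, 30]
enqueue(36) -> [32, 23, 30, 36]
enqueue(20) -> [32, 23, 30, 36, 20]
dequeue()->32, [23, 30, 36, 20]
enqueue(16) -> [23, 30, 36, 20, 16]
enqueue(41) -> [23, 30, 36, 20, 16, 41]
enqueue(34) -> [23, 30, 36, 20, 16, 41, 34]
enqueue(5) -> [23, 30, 36, 20, 16, 41, 34, 5]

Final queue: [23, 30, 36, 20, 16, 41, 34, 5]


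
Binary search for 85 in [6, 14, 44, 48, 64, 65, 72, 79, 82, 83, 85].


Step 1: lo=0, hi=10, mid=5, val=65
Step 2: lo=6, hi=10, mid=8, val=82
Step 3: lo=9, hi=10, mid=9, val=83
Step 4: lo=10, hi=10, mid=10, val=85

Found at index 10


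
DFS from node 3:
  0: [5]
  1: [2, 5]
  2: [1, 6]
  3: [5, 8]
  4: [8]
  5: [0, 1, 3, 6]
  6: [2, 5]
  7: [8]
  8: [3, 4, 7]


Visit 3, push [8, 5]
Visit 5, push [6, 1, 0]
Visit 0, push []
Visit 1, push [2]
Visit 2, push [6]
Visit 6, push []
Visit 8, push [7, 4]
Visit 4, push []
Visit 7, push []

DFS order: [3, 5, 0, 1, 2, 6, 8, 4, 7]


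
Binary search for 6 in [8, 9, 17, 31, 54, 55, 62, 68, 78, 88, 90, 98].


Step 1: lo=0, hi=11, mid=5, val=55
Step 2: lo=0, hi=4, mid=2, val=17
Step 3: lo=0, hi=1, mid=0, val=8

Not found


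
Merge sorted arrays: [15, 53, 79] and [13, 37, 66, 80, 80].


Take 13 from B
Take 15 from A
Take 37 from B
Take 53 from A
Take 66 from B
Take 79 from A

Merged: [13, 15, 37, 53, 66, 79, 80, 80]


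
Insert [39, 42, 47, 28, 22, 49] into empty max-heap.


Insert 39: [39]
Insert 42: [42, 39]
Insert 47: [47, 39, 42]
Insert 28: [47, 39, 42, 28]
Insert 22: [47, 39, 42, 28, 22]
Insert 49: [49, 39, 47, 28, 22, 42]

Final heap: [49, 39, 47, 28, 22, 42]


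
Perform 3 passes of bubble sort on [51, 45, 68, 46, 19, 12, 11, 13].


Initial: [51, 45, 68, 46, 19, 12, 11, 13]
Pass 1: [45, 51, 46, 19, 12, 11, 13, 68] (6 swaps)
Pass 2: [45, 46, 19, 12, 11, 13, 51, 68] (5 swaps)
Pass 3: [45, 19, 12, 11, 13, 46, 51, 68] (4 swaps)

After 3 passes: [45, 19, 12, 11, 13, 46, 51, 68]


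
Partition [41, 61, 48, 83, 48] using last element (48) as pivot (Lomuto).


Pivot: 48
  41 <= 48: advance i (no swap)
  48 <= 48: swap -> [41, 48, 61, 83, 48]
Place pivot at 2: [41, 48, 48, 83, 61]

Partitioned: [41, 48, 48, 83, 61]


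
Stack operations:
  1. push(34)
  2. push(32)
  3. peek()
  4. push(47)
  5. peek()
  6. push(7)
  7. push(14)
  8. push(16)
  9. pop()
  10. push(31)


push(34) -> [34]
push(32) -> [34, 32]
peek()->32
push(47) -> [34, 32, 47]
peek()->47
push(7) -> [34, 32, 47, 7]
push(14) -> [34, 32, 47, 7, 14]
push(16) -> [34, 32, 47, 7, 14, 16]
pop()->16, [34, 32, 47, 7, 14]
push(31) -> [34, 32, 47, 7, 14, 31]

Final stack: [34, 32, 47, 7, 14, 31]


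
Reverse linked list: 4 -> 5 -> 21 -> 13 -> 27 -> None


Step 1: curr=4, set curr.next=prev(None) | reversed so far: 4
Step 2: curr=5, set curr.next=prev(4) | reversed so far: 5 -> 4
Step 3: curr=21, set curr.next=prev(5) | reversed so far: 21 -> 5 -> 4
Step 4: curr=13, set curr.next=prev(21) | reversed so far: 13 -> 21 -> 5 -> 4
Step 5: curr=27, set curr.next=prev(13) | reversed so far: 27 -> 13 -> 21 -> 5 -> 4

27 -> 13 -> 21 -> 5 -> 4 -> None


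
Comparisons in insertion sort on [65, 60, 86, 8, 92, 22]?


Algorithm: insertion sort
Input: [65, 60, 86, 8, 92, 22]
Sorted: [8, 22, 60, 65, 86, 92]

11


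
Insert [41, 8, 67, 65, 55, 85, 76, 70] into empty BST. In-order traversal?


Insert 41: root
Insert 8: L from 41
Insert 67: R from 41
Insert 65: R from 41 -> L from 67
Insert 55: R from 41 -> L from 67 -> L from 65
Insert 85: R from 41 -> R from 67
Insert 76: R from 41 -> R from 67 -> L from 85
Insert 70: R from 41 -> R from 67 -> L from 85 -> L from 76

In-order: [8, 41, 55, 65, 67, 70, 76, 85]


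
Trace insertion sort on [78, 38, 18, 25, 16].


Initial: [78, 38, 18, 25, 16]
Insert 38: [38, 78, 18, 25, 16]
Insert 18: [18, 38, 78, 25, 16]
Insert 25: [18, 25, 38, 78, 16]
Insert 16: [16, 18, 25, 38, 78]

Sorted: [16, 18, 25, 38, 78]


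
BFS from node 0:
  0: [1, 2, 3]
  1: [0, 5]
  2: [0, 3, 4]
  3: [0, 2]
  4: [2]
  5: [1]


Visit 0, enqueue [1, 2, 3]
Visit 1, enqueue [5]
Visit 2, enqueue [4]
Visit 3, enqueue []
Visit 5, enqueue []
Visit 4, enqueue []

BFS order: [0, 1, 2, 3, 5, 4]


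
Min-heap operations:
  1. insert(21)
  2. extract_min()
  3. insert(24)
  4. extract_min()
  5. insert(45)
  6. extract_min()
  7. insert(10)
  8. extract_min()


insert(21) -> [21]
extract_min()->21, []
insert(24) -> [24]
extract_min()->24, []
insert(45) -> [45]
extract_min()->45, []
insert(10) -> [10]
extract_min()->10, []

Final heap: []


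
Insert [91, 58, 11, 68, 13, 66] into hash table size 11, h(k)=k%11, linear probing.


Insert 91: h=3 -> slot 3
Insert 58: h=3, 1 probes -> slot 4
Insert 11: h=0 -> slot 0
Insert 68: h=2 -> slot 2
Insert 13: h=2, 3 probes -> slot 5
Insert 66: h=0, 1 probes -> slot 1

Table: [11, 66, 68, 91, 58, 13, None, None, None, None, None]


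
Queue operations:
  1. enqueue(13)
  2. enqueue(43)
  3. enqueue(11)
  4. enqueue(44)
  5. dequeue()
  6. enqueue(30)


enqueue(13) -> [13]
enqueue(43) -> [13, 43]
enqueue(11) -> [13, 43, 11]
enqueue(44) -> [13, 43, 11, 44]
dequeue()->13, [43, 11, 44]
enqueue(30) -> [43, 11, 44, 30]

Final queue: [43, 11, 44, 30]


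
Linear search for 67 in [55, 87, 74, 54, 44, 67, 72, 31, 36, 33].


i=0: 55!=67
i=1: 87!=67
i=2: 74!=67
i=3: 54!=67
i=4: 44!=67
i=5: 67==67 found!

Found at 5, 6 comps


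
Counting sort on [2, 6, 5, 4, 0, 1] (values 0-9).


Input: [2, 6, 5, 4, 0, 1]
Counts: [1, 1, 1, 0, 1, 1, 1, 0, 0, 0]

Sorted: [0, 1, 2, 4, 5, 6]


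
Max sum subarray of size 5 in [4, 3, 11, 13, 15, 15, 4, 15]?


[0:5]: 46
[1:6]: 57
[2:7]: 58
[3:8]: 62

Max: 62 at [3:8]


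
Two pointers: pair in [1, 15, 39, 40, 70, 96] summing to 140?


lo=0(1)+hi=5(96)=97
lo=1(15)+hi=5(96)=111
lo=2(39)+hi=5(96)=135
lo=3(40)+hi=5(96)=136
lo=4(70)+hi=5(96)=166

No pair found


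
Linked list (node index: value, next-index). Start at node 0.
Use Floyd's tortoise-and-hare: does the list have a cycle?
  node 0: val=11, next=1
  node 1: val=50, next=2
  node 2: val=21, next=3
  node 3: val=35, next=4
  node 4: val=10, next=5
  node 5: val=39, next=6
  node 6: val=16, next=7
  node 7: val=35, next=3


Floyd's tortoise (slow, +1) and hare (fast, +2):
  init: slow=0, fast=0
  step 1: slow=1, fast=2
  step 2: slow=2, fast=4
  step 3: slow=3, fast=6
  step 4: slow=4, fast=3
  step 5: slow=5, fast=5
  slow == fast at node 5: cycle detected

Cycle: yes


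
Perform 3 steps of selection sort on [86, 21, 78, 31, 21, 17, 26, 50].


Initial: [86, 21, 78, 31, 21, 17, 26, 50]
Step 1: min=17 at 5
  Swap: [17, 21, 78, 31, 21, 86, 26, 50]
Step 2: min=21 at 1
  Swap: [17, 21, 78, 31, 21, 86, 26, 50]
Step 3: min=21 at 4
  Swap: [17, 21, 21, 31, 78, 86, 26, 50]

After 3 steps: [17, 21, 21, 31, 78, 86, 26, 50]


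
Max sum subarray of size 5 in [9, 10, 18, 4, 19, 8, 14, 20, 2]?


[0:5]: 60
[1:6]: 59
[2:7]: 63
[3:8]: 65
[4:9]: 63

Max: 65 at [3:8]


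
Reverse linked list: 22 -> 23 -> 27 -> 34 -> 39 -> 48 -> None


Step 1: curr=22, set curr.next=prev(None) | reversed so far: 22
Step 2: curr=23, set curr.next=prev(22) | reversed so far: 23 -> 22
Step 3: curr=27, set curr.next=prev(23) | reversed so far: 27 -> 23 -> 22
Step 4: curr=34, set curr.next=prev(27) | reversed so far: 34 -> 27 -> 23 -> 22
Step 5: curr=39, set curr.next=prev(34) | reversed so far: 39 -> 34 -> 27 -> 23 -> 22
Step 6: curr=48, set curr.next=prev(39) | reversed so far: 48 -> 39 -> 34 -> 27 -> 23 -> 22

48 -> 39 -> 34 -> 27 -> 23 -> 22 -> None


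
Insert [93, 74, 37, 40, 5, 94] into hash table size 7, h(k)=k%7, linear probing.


Insert 93: h=2 -> slot 2
Insert 74: h=4 -> slot 4
Insert 37: h=2, 1 probes -> slot 3
Insert 40: h=5 -> slot 5
Insert 5: h=5, 1 probes -> slot 6
Insert 94: h=3, 4 probes -> slot 0

Table: [94, None, 93, 37, 74, 40, 5]


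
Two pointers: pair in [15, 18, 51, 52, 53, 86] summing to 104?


lo=0(15)+hi=5(86)=101
lo=1(18)+hi=5(86)=104

Yes: 18+86=104


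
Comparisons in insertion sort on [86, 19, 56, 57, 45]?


Algorithm: insertion sort
Input: [86, 19, 56, 57, 45]
Sorted: [19, 45, 56, 57, 86]

9


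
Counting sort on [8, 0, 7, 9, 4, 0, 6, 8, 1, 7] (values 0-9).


Input: [8, 0, 7, 9, 4, 0, 6, 8, 1, 7]
Counts: [2, 1, 0, 0, 1, 0, 1, 2, 2, 1]

Sorted: [0, 0, 1, 4, 6, 7, 7, 8, 8, 9]


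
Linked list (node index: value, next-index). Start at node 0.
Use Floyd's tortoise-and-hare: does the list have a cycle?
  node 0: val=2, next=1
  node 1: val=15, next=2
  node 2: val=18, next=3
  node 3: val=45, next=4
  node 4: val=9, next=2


Floyd's tortoise (slow, +1) and hare (fast, +2):
  init: slow=0, fast=0
  step 1: slow=1, fast=2
  step 2: slow=2, fast=4
  step 3: slow=3, fast=3
  slow == fast at node 3: cycle detected

Cycle: yes


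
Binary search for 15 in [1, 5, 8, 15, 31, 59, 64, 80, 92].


Step 1: lo=0, hi=8, mid=4, val=31
Step 2: lo=0, hi=3, mid=1, val=5
Step 3: lo=2, hi=3, mid=2, val=8
Step 4: lo=3, hi=3, mid=3, val=15

Found at index 3


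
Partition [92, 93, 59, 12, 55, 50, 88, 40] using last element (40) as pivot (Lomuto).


Pivot: 40
  12 <= 40: swap -> [12, 93, 59, 92, 55, 50, 88, 40]
Place pivot at 1: [12, 40, 59, 92, 55, 50, 88, 93]

Partitioned: [12, 40, 59, 92, 55, 50, 88, 93]


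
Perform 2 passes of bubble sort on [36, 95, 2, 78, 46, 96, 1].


Initial: [36, 95, 2, 78, 46, 96, 1]
Pass 1: [36, 2, 78, 46, 95, 1, 96] (4 swaps)
Pass 2: [2, 36, 46, 78, 1, 95, 96] (3 swaps)

After 2 passes: [2, 36, 46, 78, 1, 95, 96]


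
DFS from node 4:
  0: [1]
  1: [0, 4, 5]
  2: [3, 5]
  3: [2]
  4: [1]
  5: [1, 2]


Visit 4, push [1]
Visit 1, push [5, 0]
Visit 0, push []
Visit 5, push [2]
Visit 2, push [3]
Visit 3, push []

DFS order: [4, 1, 0, 5, 2, 3]


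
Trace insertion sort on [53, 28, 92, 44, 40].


Initial: [53, 28, 92, 44, 40]
Insert 28: [28, 53, 92, 44, 40]
Insert 92: [28, 53, 92, 44, 40]
Insert 44: [28, 44, 53, 92, 40]
Insert 40: [28, 40, 44, 53, 92]

Sorted: [28, 40, 44, 53, 92]


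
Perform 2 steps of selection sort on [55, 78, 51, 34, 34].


Initial: [55, 78, 51, 34, 34]
Step 1: min=34 at 3
  Swap: [34, 78, 51, 55, 34]
Step 2: min=34 at 4
  Swap: [34, 34, 51, 55, 78]

After 2 steps: [34, 34, 51, 55, 78]


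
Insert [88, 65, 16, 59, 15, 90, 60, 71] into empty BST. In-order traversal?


Insert 88: root
Insert 65: L from 88
Insert 16: L from 88 -> L from 65
Insert 59: L from 88 -> L from 65 -> R from 16
Insert 15: L from 88 -> L from 65 -> L from 16
Insert 90: R from 88
Insert 60: L from 88 -> L from 65 -> R from 16 -> R from 59
Insert 71: L from 88 -> R from 65

In-order: [15, 16, 59, 60, 65, 71, 88, 90]


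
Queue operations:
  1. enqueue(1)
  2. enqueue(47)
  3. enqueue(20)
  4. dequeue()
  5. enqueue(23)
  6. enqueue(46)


enqueue(1) -> [1]
enqueue(47) -> [1, 47]
enqueue(20) -> [1, 47, 20]
dequeue()->1, [47, 20]
enqueue(23) -> [47, 20, 23]
enqueue(46) -> [47, 20, 23, 46]

Final queue: [47, 20, 23, 46]


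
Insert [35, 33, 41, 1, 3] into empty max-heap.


Insert 35: [35]
Insert 33: [35, 33]
Insert 41: [41, 33, 35]
Insert 1: [41, 33, 35, 1]
Insert 3: [41, 33, 35, 1, 3]

Final heap: [41, 33, 35, 1, 3]


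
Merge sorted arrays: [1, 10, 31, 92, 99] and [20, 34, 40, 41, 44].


Take 1 from A
Take 10 from A
Take 20 from B
Take 31 from A
Take 34 from B
Take 40 from B
Take 41 from B
Take 44 from B

Merged: [1, 10, 20, 31, 34, 40, 41, 44, 92, 99]


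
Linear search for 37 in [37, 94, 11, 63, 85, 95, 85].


i=0: 37==37 found!

Found at 0, 1 comps


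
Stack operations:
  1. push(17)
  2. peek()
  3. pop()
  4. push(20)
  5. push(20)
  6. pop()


push(17) -> [17]
peek()->17
pop()->17, []
push(20) -> [20]
push(20) -> [20, 20]
pop()->20, [20]

Final stack: [20]


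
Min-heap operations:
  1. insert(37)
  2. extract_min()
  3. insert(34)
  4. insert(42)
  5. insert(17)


insert(37) -> [37]
extract_min()->37, []
insert(34) -> [34]
insert(42) -> [34, 42]
insert(17) -> [17, 42, 34]

Final heap: [17, 42, 34]


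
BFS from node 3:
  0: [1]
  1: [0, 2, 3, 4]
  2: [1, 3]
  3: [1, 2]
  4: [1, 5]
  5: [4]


Visit 3, enqueue [1, 2]
Visit 1, enqueue [0, 4]
Visit 2, enqueue []
Visit 0, enqueue []
Visit 4, enqueue [5]
Visit 5, enqueue []

BFS order: [3, 1, 2, 0, 4, 5]


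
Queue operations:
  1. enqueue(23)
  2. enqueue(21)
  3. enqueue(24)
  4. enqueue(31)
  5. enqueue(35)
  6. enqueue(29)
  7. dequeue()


enqueue(23) -> [23]
enqueue(21) -> [23, 21]
enqueue(24) -> [23, 21, 24]
enqueue(31) -> [23, 21, 24, 31]
enqueue(35) -> [23, 21, 24, 31, 35]
enqueue(29) -> [23, 21, 24, 31, 35, 29]
dequeue()->23, [21, 24, 31, 35, 29]

Final queue: [21, 24, 31, 35, 29]


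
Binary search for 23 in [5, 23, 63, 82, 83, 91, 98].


Step 1: lo=0, hi=6, mid=3, val=82
Step 2: lo=0, hi=2, mid=1, val=23

Found at index 1


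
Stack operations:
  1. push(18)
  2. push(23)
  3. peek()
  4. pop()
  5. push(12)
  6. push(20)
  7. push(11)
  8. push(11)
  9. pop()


push(18) -> [18]
push(23) -> [18, 23]
peek()->23
pop()->23, [18]
push(12) -> [18, 12]
push(20) -> [18, 12, 20]
push(11) -> [18, 12, 20, 11]
push(11) -> [18, 12, 20, 11, 11]
pop()->11, [18, 12, 20, 11]

Final stack: [18, 12, 20, 11]


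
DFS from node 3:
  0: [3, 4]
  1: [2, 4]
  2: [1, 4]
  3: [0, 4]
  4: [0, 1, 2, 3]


Visit 3, push [4, 0]
Visit 0, push [4]
Visit 4, push [2, 1]
Visit 1, push [2]
Visit 2, push []

DFS order: [3, 0, 4, 1, 2]


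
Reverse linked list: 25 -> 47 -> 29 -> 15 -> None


Step 1: curr=25, set curr.next=prev(None) | reversed so far: 25
Step 2: curr=47, set curr.next=prev(25) | reversed so far: 47 -> 25
Step 3: curr=29, set curr.next=prev(47) | reversed so far: 29 -> 47 -> 25
Step 4: curr=15, set curr.next=prev(29) | reversed so far: 15 -> 29 -> 47 -> 25

15 -> 29 -> 47 -> 25 -> None


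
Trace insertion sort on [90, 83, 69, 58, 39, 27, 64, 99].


Initial: [90, 83, 69, 58, 39, 27, 64, 99]
Insert 83: [83, 90, 69, 58, 39, 27, 64, 99]
Insert 69: [69, 83, 90, 58, 39, 27, 64, 99]
Insert 58: [58, 69, 83, 90, 39, 27, 64, 99]
Insert 39: [39, 58, 69, 83, 90, 27, 64, 99]
Insert 27: [27, 39, 58, 69, 83, 90, 64, 99]
Insert 64: [27, 39, 58, 64, 69, 83, 90, 99]
Insert 99: [27, 39, 58, 64, 69, 83, 90, 99]

Sorted: [27, 39, 58, 64, 69, 83, 90, 99]


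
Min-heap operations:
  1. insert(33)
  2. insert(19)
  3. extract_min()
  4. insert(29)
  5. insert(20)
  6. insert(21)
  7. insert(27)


insert(33) -> [33]
insert(19) -> [19, 33]
extract_min()->19, [33]
insert(29) -> [29, 33]
insert(20) -> [20, 33, 29]
insert(21) -> [20, 21, 29, 33]
insert(27) -> [20, 21, 29, 33, 27]

Final heap: [20, 21, 29, 33, 27]


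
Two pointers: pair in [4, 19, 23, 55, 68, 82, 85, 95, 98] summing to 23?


lo=0(4)+hi=8(98)=102
lo=0(4)+hi=7(95)=99
lo=0(4)+hi=6(85)=89
lo=0(4)+hi=5(82)=86
lo=0(4)+hi=4(68)=72
lo=0(4)+hi=3(55)=59
lo=0(4)+hi=2(23)=27
lo=0(4)+hi=1(19)=23

Yes: 4+19=23


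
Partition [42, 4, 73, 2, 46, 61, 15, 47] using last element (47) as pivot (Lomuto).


Pivot: 47
  42 <= 47: advance i (no swap)
  4 <= 47: advance i (no swap)
  2 <= 47: swap -> [42, 4, 2, 73, 46, 61, 15, 47]
  46 <= 47: swap -> [42, 4, 2, 46, 73, 61, 15, 47]
  15 <= 47: swap -> [42, 4, 2, 46, 15, 61, 73, 47]
Place pivot at 5: [42, 4, 2, 46, 15, 47, 73, 61]

Partitioned: [42, 4, 2, 46, 15, 47, 73, 61]


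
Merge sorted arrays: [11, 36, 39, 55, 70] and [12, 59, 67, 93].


Take 11 from A
Take 12 from B
Take 36 from A
Take 39 from A
Take 55 from A
Take 59 from B
Take 67 from B
Take 70 from A

Merged: [11, 12, 36, 39, 55, 59, 67, 70, 93]


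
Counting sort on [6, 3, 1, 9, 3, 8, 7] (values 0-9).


Input: [6, 3, 1, 9, 3, 8, 7]
Counts: [0, 1, 0, 2, 0, 0, 1, 1, 1, 1]

Sorted: [1, 3, 3, 6, 7, 8, 9]


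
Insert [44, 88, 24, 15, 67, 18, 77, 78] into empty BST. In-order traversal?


Insert 44: root
Insert 88: R from 44
Insert 24: L from 44
Insert 15: L from 44 -> L from 24
Insert 67: R from 44 -> L from 88
Insert 18: L from 44 -> L from 24 -> R from 15
Insert 77: R from 44 -> L from 88 -> R from 67
Insert 78: R from 44 -> L from 88 -> R from 67 -> R from 77

In-order: [15, 18, 24, 44, 67, 77, 78, 88]


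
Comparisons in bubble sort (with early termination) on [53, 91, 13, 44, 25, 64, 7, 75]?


Algorithm: bubble sort (with early termination)
Input: [53, 91, 13, 44, 25, 64, 7, 75]
Sorted: [7, 13, 25, 44, 53, 64, 75, 91]

28


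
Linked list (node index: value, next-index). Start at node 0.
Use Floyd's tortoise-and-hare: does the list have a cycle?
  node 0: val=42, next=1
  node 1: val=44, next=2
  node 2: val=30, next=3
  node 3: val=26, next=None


Floyd's tortoise (slow, +1) and hare (fast, +2):
  init: slow=0, fast=0
  step 1: slow=1, fast=2
  step 2: fast 2->3->None, no cycle

Cycle: no


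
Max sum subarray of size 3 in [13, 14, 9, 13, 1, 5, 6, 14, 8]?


[0:3]: 36
[1:4]: 36
[2:5]: 23
[3:6]: 19
[4:7]: 12
[5:8]: 25
[6:9]: 28

Max: 36 at [0:3]


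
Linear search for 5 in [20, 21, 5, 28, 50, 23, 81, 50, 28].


i=0: 20!=5
i=1: 21!=5
i=2: 5==5 found!

Found at 2, 3 comps


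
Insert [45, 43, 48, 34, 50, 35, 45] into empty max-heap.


Insert 45: [45]
Insert 43: [45, 43]
Insert 48: [48, 43, 45]
Insert 34: [48, 43, 45, 34]
Insert 50: [50, 48, 45, 34, 43]
Insert 35: [50, 48, 45, 34, 43, 35]
Insert 45: [50, 48, 45, 34, 43, 35, 45]

Final heap: [50, 48, 45, 34, 43, 35, 45]


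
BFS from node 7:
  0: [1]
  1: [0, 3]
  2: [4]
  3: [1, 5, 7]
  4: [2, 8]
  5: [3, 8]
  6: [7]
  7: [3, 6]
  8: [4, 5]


Visit 7, enqueue [3, 6]
Visit 3, enqueue [1, 5]
Visit 6, enqueue []
Visit 1, enqueue [0]
Visit 5, enqueue [8]
Visit 0, enqueue []
Visit 8, enqueue [4]
Visit 4, enqueue [2]
Visit 2, enqueue []

BFS order: [7, 3, 6, 1, 5, 0, 8, 4, 2]


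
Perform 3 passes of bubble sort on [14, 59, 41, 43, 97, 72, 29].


Initial: [14, 59, 41, 43, 97, 72, 29]
Pass 1: [14, 41, 43, 59, 72, 29, 97] (4 swaps)
Pass 2: [14, 41, 43, 59, 29, 72, 97] (1 swaps)
Pass 3: [14, 41, 43, 29, 59, 72, 97] (1 swaps)

After 3 passes: [14, 41, 43, 29, 59, 72, 97]


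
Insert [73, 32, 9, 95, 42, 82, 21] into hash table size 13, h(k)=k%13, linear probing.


Insert 73: h=8 -> slot 8
Insert 32: h=6 -> slot 6
Insert 9: h=9 -> slot 9
Insert 95: h=4 -> slot 4
Insert 42: h=3 -> slot 3
Insert 82: h=4, 1 probes -> slot 5
Insert 21: h=8, 2 probes -> slot 10

Table: [None, None, None, 42, 95, 82, 32, None, 73, 9, 21, None, None]


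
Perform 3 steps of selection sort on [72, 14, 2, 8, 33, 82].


Initial: [72, 14, 2, 8, 33, 82]
Step 1: min=2 at 2
  Swap: [2, 14, 72, 8, 33, 82]
Step 2: min=8 at 3
  Swap: [2, 8, 72, 14, 33, 82]
Step 3: min=14 at 3
  Swap: [2, 8, 14, 72, 33, 82]

After 3 steps: [2, 8, 14, 72, 33, 82]


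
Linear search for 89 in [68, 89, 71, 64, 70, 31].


i=0: 68!=89
i=1: 89==89 found!

Found at 1, 2 comps


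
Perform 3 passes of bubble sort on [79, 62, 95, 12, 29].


Initial: [79, 62, 95, 12, 29]
Pass 1: [62, 79, 12, 29, 95] (3 swaps)
Pass 2: [62, 12, 29, 79, 95] (2 swaps)
Pass 3: [12, 29, 62, 79, 95] (2 swaps)

After 3 passes: [12, 29, 62, 79, 95]


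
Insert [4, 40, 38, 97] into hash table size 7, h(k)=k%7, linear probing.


Insert 4: h=4 -> slot 4
Insert 40: h=5 -> slot 5
Insert 38: h=3 -> slot 3
Insert 97: h=6 -> slot 6

Table: [None, None, None, 38, 4, 40, 97]


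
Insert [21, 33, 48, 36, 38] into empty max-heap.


Insert 21: [21]
Insert 33: [33, 21]
Insert 48: [48, 21, 33]
Insert 36: [48, 36, 33, 21]
Insert 38: [48, 38, 33, 21, 36]

Final heap: [48, 38, 33, 21, 36]


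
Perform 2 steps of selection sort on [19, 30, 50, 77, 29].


Initial: [19, 30, 50, 77, 29]
Step 1: min=19 at 0
  Swap: [19, 30, 50, 77, 29]
Step 2: min=29 at 4
  Swap: [19, 29, 50, 77, 30]

After 2 steps: [19, 29, 50, 77, 30]


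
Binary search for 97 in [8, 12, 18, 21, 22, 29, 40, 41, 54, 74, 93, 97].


Step 1: lo=0, hi=11, mid=5, val=29
Step 2: lo=6, hi=11, mid=8, val=54
Step 3: lo=9, hi=11, mid=10, val=93
Step 4: lo=11, hi=11, mid=11, val=97

Found at index 11


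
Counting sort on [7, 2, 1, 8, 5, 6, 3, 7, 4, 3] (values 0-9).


Input: [7, 2, 1, 8, 5, 6, 3, 7, 4, 3]
Counts: [0, 1, 1, 2, 1, 1, 1, 2, 1, 0]

Sorted: [1, 2, 3, 3, 4, 5, 6, 7, 7, 8]


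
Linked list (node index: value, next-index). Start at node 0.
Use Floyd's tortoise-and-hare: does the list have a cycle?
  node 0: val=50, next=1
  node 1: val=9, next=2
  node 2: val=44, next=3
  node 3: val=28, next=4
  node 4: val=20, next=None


Floyd's tortoise (slow, +1) and hare (fast, +2):
  init: slow=0, fast=0
  step 1: slow=1, fast=2
  step 2: slow=2, fast=4
  step 3: fast -> None, no cycle

Cycle: no


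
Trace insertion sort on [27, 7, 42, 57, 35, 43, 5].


Initial: [27, 7, 42, 57, 35, 43, 5]
Insert 7: [7, 27, 42, 57, 35, 43, 5]
Insert 42: [7, 27, 42, 57, 35, 43, 5]
Insert 57: [7, 27, 42, 57, 35, 43, 5]
Insert 35: [7, 27, 35, 42, 57, 43, 5]
Insert 43: [7, 27, 35, 42, 43, 57, 5]
Insert 5: [5, 7, 27, 35, 42, 43, 57]

Sorted: [5, 7, 27, 35, 42, 43, 57]


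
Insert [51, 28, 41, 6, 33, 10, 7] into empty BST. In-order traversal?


Insert 51: root
Insert 28: L from 51
Insert 41: L from 51 -> R from 28
Insert 6: L from 51 -> L from 28
Insert 33: L from 51 -> R from 28 -> L from 41
Insert 10: L from 51 -> L from 28 -> R from 6
Insert 7: L from 51 -> L from 28 -> R from 6 -> L from 10

In-order: [6, 7, 10, 28, 33, 41, 51]


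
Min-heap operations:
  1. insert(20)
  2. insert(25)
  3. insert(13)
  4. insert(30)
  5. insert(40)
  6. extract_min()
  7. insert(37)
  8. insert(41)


insert(20) -> [20]
insert(25) -> [20, 25]
insert(13) -> [13, 25, 20]
insert(30) -> [13, 25, 20, 30]
insert(40) -> [13, 25, 20, 30, 40]
extract_min()->13, [20, 25, 40, 30]
insert(37) -> [20, 25, 40, 30, 37]
insert(41) -> [20, 25, 40, 30, 37, 41]

Final heap: [20, 25, 40, 30, 37, 41]


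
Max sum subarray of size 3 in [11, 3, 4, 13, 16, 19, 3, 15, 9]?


[0:3]: 18
[1:4]: 20
[2:5]: 33
[3:6]: 48
[4:7]: 38
[5:8]: 37
[6:9]: 27

Max: 48 at [3:6]


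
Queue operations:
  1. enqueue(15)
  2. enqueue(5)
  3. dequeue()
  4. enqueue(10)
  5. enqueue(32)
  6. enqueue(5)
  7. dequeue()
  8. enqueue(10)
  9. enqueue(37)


enqueue(15) -> [15]
enqueue(5) -> [15, 5]
dequeue()->15, [5]
enqueue(10) -> [5, 10]
enqueue(32) -> [5, 10, 32]
enqueue(5) -> [5, 10, 32, 5]
dequeue()->5, [10, 32, 5]
enqueue(10) -> [10, 32, 5, 10]
enqueue(37) -> [10, 32, 5, 10, 37]

Final queue: [10, 32, 5, 10, 37]


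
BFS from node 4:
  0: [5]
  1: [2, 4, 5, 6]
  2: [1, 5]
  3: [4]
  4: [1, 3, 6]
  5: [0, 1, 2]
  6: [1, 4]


Visit 4, enqueue [1, 3, 6]
Visit 1, enqueue [2, 5]
Visit 3, enqueue []
Visit 6, enqueue []
Visit 2, enqueue []
Visit 5, enqueue [0]
Visit 0, enqueue []

BFS order: [4, 1, 3, 6, 2, 5, 0]


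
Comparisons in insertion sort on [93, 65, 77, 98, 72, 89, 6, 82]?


Algorithm: insertion sort
Input: [93, 65, 77, 98, 72, 89, 6, 82]
Sorted: [6, 65, 72, 77, 82, 89, 93, 98]

21


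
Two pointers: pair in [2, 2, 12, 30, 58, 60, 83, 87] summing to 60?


lo=0(2)+hi=7(87)=89
lo=0(2)+hi=6(83)=85
lo=0(2)+hi=5(60)=62
lo=0(2)+hi=4(58)=60

Yes: 2+58=60


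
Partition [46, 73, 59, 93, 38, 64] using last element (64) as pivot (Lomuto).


Pivot: 64
  46 <= 64: advance i (no swap)
  59 <= 64: swap -> [46, 59, 73, 93, 38, 64]
  38 <= 64: swap -> [46, 59, 38, 93, 73, 64]
Place pivot at 3: [46, 59, 38, 64, 73, 93]

Partitioned: [46, 59, 38, 64, 73, 93]


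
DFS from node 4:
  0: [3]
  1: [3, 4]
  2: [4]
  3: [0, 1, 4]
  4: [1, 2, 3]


Visit 4, push [3, 2, 1]
Visit 1, push [3]
Visit 3, push [0]
Visit 0, push []
Visit 2, push []

DFS order: [4, 1, 3, 0, 2]


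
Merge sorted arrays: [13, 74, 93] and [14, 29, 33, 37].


Take 13 from A
Take 14 from B
Take 29 from B
Take 33 from B
Take 37 from B

Merged: [13, 14, 29, 33, 37, 74, 93]


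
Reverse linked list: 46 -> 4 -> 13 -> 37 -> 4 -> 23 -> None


Step 1: curr=46, set curr.next=prev(None) | reversed so far: 46
Step 2: curr=4, set curr.next=prev(46) | reversed so far: 4 -> 46
Step 3: curr=13, set curr.next=prev(4) | reversed so far: 13 -> 4 -> 46
Step 4: curr=37, set curr.next=prev(13) | reversed so far: 37 -> 13 -> 4 -> 46
Step 5: curr=4, set curr.next=prev(37) | reversed so far: 4 -> 37 -> 13 -> 4 -> 46
Step 6: curr=23, set curr.next=prev(4) | reversed so far: 23 -> 4 -> 37 -> 13 -> 4 -> 46

23 -> 4 -> 37 -> 13 -> 4 -> 46 -> None


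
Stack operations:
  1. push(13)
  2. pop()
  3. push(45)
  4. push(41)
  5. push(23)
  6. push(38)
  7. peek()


push(13) -> [13]
pop()->13, []
push(45) -> [45]
push(41) -> [45, 41]
push(23) -> [45, 41, 23]
push(38) -> [45, 41, 23, 38]
peek()->38

Final stack: [45, 41, 23, 38]


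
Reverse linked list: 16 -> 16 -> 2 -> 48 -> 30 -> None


Step 1: curr=16, set curr.next=prev(None) | reversed so far: 16
Step 2: curr=16, set curr.next=prev(16) | reversed so far: 16 -> 16
Step 3: curr=2, set curr.next=prev(16) | reversed so far: 2 -> 16 -> 16
Step 4: curr=48, set curr.next=prev(2) | reversed so far: 48 -> 2 -> 16 -> 16
Step 5: curr=30, set curr.next=prev(48) | reversed so far: 30 -> 48 -> 2 -> 16 -> 16

30 -> 48 -> 2 -> 16 -> 16 -> None


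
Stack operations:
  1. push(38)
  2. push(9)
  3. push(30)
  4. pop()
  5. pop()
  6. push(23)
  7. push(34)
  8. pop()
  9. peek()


push(38) -> [38]
push(9) -> [38, 9]
push(30) -> [38, 9, 30]
pop()->30, [38, 9]
pop()->9, [38]
push(23) -> [38, 23]
push(34) -> [38, 23, 34]
pop()->34, [38, 23]
peek()->23

Final stack: [38, 23]


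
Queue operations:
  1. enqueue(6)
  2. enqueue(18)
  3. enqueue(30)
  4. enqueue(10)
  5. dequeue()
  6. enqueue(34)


enqueue(6) -> [6]
enqueue(18) -> [6, 18]
enqueue(30) -> [6, 18, 30]
enqueue(10) -> [6, 18, 30, 10]
dequeue()->6, [18, 30, 10]
enqueue(34) -> [18, 30, 10, 34]

Final queue: [18, 30, 10, 34]


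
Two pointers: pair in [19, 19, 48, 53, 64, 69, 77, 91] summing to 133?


lo=0(19)+hi=7(91)=110
lo=1(19)+hi=7(91)=110
lo=2(48)+hi=7(91)=139
lo=2(48)+hi=6(77)=125
lo=3(53)+hi=6(77)=130
lo=4(64)+hi=6(77)=141
lo=4(64)+hi=5(69)=133

Yes: 64+69=133


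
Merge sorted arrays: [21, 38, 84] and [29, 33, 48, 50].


Take 21 from A
Take 29 from B
Take 33 from B
Take 38 from A
Take 48 from B
Take 50 from B

Merged: [21, 29, 33, 38, 48, 50, 84]


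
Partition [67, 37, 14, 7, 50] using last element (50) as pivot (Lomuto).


Pivot: 50
  37 <= 50: swap -> [37, 67, 14, 7, 50]
  14 <= 50: swap -> [37, 14, 67, 7, 50]
  7 <= 50: swap -> [37, 14, 7, 67, 50]
Place pivot at 3: [37, 14, 7, 50, 67]

Partitioned: [37, 14, 7, 50, 67]


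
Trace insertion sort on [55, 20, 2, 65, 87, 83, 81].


Initial: [55, 20, 2, 65, 87, 83, 81]
Insert 20: [20, 55, 2, 65, 87, 83, 81]
Insert 2: [2, 20, 55, 65, 87, 83, 81]
Insert 65: [2, 20, 55, 65, 87, 83, 81]
Insert 87: [2, 20, 55, 65, 87, 83, 81]
Insert 83: [2, 20, 55, 65, 83, 87, 81]
Insert 81: [2, 20, 55, 65, 81, 83, 87]

Sorted: [2, 20, 55, 65, 81, 83, 87]
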